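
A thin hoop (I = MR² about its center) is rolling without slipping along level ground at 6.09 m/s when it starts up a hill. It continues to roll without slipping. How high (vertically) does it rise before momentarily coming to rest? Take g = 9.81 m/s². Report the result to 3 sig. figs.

With I = MR², the ratio k = I/(MR²) is 1.
Rolling without slipping gives ω = v/R, so the total kinetic energy is ½Mv² + ½Iω² = ½(1+k)Mv² = Mv².
All of this converts to potential energy at the highest point: Mv₀² = Mgh.
Thus h = (1+k)v₀²/(2g) = 2 × 6.09² / (2 × 9.81) ≈ 3.78 m.

h ≈ 3.78 m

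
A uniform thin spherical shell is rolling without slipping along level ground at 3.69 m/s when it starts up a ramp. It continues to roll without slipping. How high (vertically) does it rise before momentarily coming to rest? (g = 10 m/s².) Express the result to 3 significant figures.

Here I = (2/3)MR², so the shape factor k = I/(MR²) = 2/3.
Rolling without slipping gives ω = v/R, so the total kinetic energy is ½Mv² + ½Iω² = ½(1+k)Mv² = (5/6)Mv².
At the top the kinetic energy is zero, so (5/6)Mv₀² = Mgh.
Thus h = (1+k)v₀²/(2g) = 1.667 × 3.69² / (2 × 10) ≈ 1.13 m.

h ≈ 1.13 m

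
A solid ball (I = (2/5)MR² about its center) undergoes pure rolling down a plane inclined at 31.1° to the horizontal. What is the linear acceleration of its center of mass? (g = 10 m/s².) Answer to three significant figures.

a ≈ 3.69 m/s²

For this body I = (2/5)MR², i.e. k = I/(MR²) = 0.4.
Along the incline Mg sinθ − f = Ma, and torque about the center fR = Iα = kMR²(a/R) gives f = kMa.
Eliminating f: Mg sinθ = (1+k)Ma, so a = g sinθ/(1+k) = 10 × sin31.1° / 1.4 ≈ 3.69 m/s².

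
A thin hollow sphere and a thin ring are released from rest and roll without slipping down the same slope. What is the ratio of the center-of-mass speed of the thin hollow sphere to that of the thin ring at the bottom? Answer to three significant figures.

v_ratio ≈ 1.10

Each satisfies Mgh = ½(1+k)Mv² with k = I/(MR²), so v ∝ 1/√(1+k).
For the thin hollow sphere k = 2/3; for the thin ring k = 1.
v₁/v₂ = √((1+k₂)/(1+k₁)) = √(2/1.667) ≈ 1.10.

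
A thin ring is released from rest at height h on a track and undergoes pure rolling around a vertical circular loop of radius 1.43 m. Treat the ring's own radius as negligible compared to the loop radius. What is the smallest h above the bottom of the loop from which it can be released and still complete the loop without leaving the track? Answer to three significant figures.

Here I = MR², so the shape factor k = I/(MR²) = 1.
At the top, contact is just lost when gravity alone supplies the centripetal force: Mg = Mv_top²/r, i.e. v_top² = gr.
With ω = v/R, the kinetic energy at speed v is ½(1+k)Mv² = Mv².
Energy conservation from release (height h) to the top (height 2r): Mgh = Mg(2r) + M·gr.
Thus h_min = 2r + (1+k)r/2 = r(2 + 2/2) = 1.43 × 3 ≈ 4.29 m.

h_min ≈ 4.29 m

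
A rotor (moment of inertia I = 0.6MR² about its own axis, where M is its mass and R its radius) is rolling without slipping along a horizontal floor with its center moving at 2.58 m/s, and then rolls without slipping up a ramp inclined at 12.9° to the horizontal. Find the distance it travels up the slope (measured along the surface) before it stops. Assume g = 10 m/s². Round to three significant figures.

For this body I = 0.6MR², i.e. k = I/(MR²) = 0.6.
The rolling condition ω = v/R makes the rotational term ½I(v/R)² = ½kMv², so KE_total = ½(1+k)Mv² = (4/5)Mv².
Setting this equal to Mgh gives the vertical rise h = (1+k)v₀²/(2g) = 1.6×2.58²/(2×10) = 0.5325 m.
Along the incline, d = h/sinθ = 0.5325/sin12.9° ≈ 2.39 m.

d ≈ 2.39 m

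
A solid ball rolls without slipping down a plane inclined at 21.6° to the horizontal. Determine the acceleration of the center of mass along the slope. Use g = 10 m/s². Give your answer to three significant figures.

a ≈ 2.63 m/s²

The moment of inertia is (2/5)MR², giving k ≡ I/(MR²) = 0.4.
Along the incline Mg sinθ − f = Ma, and torque about the center fR = Iα = kMR²(a/R) gives f = kMa.
Eliminating f: Mg sinθ = (1+k)Ma, so a = g sinθ/(1+k) = 10 × sin21.6° / 1.4 ≈ 2.63 m/s².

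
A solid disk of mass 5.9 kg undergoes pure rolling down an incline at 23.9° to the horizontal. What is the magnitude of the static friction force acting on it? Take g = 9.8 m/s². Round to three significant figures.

With I = (1/2)MR², the ratio k = I/(MR²) is 0.5.
Translational: Mg sinθ − f = Ma. Rotational about the CM: fR = Iα = kMRa, so f = kMa.
Combining, a = g sinθ/(1+k) and f = kMa = kMg sinθ/(1+k).
f = 0.5 × 5.9 × 9.8 × sin23.9° / 1.5 ≈ 7.81 N.

f ≈ 7.81 N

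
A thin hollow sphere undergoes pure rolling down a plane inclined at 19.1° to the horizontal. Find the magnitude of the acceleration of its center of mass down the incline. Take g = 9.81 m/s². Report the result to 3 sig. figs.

a ≈ 1.93 m/s²

Here I = (2/3)MR², so the shape factor k = I/(MR²) = 2/3.
Translational: Mg sinθ − f = Ma. Rotational about the CM: fR = Iα = kMRa, so f = kMa.
Eliminating f: Mg sinθ = (1+k)Ma, so a = g sinθ/(1+k) = 9.81 × sin19.1° / 1.667 ≈ 1.93 m/s².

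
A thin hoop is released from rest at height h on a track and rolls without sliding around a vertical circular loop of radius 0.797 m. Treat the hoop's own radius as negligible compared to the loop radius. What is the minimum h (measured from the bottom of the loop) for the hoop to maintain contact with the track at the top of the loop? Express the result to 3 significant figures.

For this body I = MR², i.e. k = I/(MR²) = 1.
At the top of the loop, the minimum-contact condition is Mg = Mv_top²/r, so v_top² = gr.
With ω = v/R, the kinetic energy at speed v is ½(1+k)Mv² = Mv².
Energy conservation from release (height h) to the top (height 2r): Mgh = Mg(2r) + M·gr.
Thus h_min = 2r + (1+k)r/2 = r(2 + 2/2) = 0.797 × 3 ≈ 2.39 m.

h_min ≈ 2.39 m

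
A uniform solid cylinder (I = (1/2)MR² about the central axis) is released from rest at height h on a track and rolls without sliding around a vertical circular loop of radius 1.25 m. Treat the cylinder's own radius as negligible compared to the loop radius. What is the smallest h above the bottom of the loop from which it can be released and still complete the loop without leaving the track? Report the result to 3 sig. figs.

For this body I = (1/2)MR², i.e. k = I/(MR²) = 0.5.
At the top of the loop, the minimum-contact condition is Mg = Mv_top²/r, so v_top² = gr.
With ω = v/R, the kinetic energy at speed v is ½(1+k)Mv² = (3/4)Mv².
Energy conservation from release (height h) to the top (height 2r): Mgh = Mg(2r) + (3/4)M·gr.
Thus h_min = 2r + (1+k)r/2 = r(2 + 1.5/2) = 1.25 × 2.75 ≈ 3.44 m.

h_min ≈ 3.44 m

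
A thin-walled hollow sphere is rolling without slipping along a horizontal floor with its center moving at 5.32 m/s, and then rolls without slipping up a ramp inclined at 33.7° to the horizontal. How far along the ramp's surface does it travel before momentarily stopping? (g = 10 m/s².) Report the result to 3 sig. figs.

Here I = (2/3)MR², so the shape factor k = I/(MR²) = 2/3.
Since it rolls without slipping, ω = v/R and KE = ½Mv² + ½Iω² = ½(1+k)Mv² = (5/6)Mv².
Setting this equal to Mgh gives the vertical rise h = (1+k)v₀²/(2g) = 1.667×5.32²/(2×10) = 2.359 m.
The distance along the slope is d = h/sinθ = 2.359/sin33.7° ≈ 4.25 m.

d ≈ 4.25 m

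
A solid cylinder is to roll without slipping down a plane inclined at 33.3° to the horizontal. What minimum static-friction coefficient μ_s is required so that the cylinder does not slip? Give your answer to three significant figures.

μ_min ≈ 0.219

With I = (1/2)MR², the ratio k = I/(MR²) is 0.5.
Translational: Mg sinθ − f = Ma. Rotational about the CM: fR = Iα = kMRa, so f = kMa.
These give a = g sinθ/(1+k) and the required friction f = kMg sinθ/(1+k).
With N = Mg cosθ, the no-slip condition f ≤ μN gives μ_min = f/N = k tanθ/(1+k).
μ_min = 0.5 × tan33.3° / 1.5 ≈ 0.219.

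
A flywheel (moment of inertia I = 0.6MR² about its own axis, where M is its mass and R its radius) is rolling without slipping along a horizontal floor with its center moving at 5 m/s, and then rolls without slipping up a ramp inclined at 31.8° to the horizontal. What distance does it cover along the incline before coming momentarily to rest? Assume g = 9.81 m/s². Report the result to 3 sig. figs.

Here I = 0.6MR², so the shape factor k = I/(MR²) = 0.6.
The rolling condition ω = v/R makes the rotational term ½I(v/R)² = ½kMv², so KE_total = ½(1+k)Mv² = (4/5)Mv².
Setting this equal to Mgh gives the vertical rise h = (1+k)v₀²/(2g) = 1.6×5²/(2×9.81) = 2.039 m.
The distance along the slope is d = h/sinθ = 2.039/sin31.8° ≈ 3.87 m.

d ≈ 3.87 m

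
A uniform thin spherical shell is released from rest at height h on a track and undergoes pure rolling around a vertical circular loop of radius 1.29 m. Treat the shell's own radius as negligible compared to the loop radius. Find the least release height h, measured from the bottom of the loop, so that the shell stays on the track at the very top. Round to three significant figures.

For this body I = (2/3)MR², i.e. k = I/(MR²) = 2/3.
At the top, contact is just lost when gravity alone supplies the centripetal force: Mg = Mv_top²/r, i.e. v_top² = gr.
With ω = v/R, the kinetic energy at speed v is ½(1+k)Mv² = (5/6)Mv².
Energy conservation from release (height h) to the top (height 2r): Mgh = Mg(2r) + (5/6)M·gr.
Thus h_min = 2r + (1+k)r/2 = r(2 + 1.667/2) = 1.29 × 2.833 ≈ 3.66 m.

h_min ≈ 3.66 m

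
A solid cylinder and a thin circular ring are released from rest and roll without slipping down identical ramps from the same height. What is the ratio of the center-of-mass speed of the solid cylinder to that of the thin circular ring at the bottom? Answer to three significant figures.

Each satisfies Mgh = ½(1+k)Mv² with k = I/(MR²), so v ∝ 1/√(1+k).
For the solid cylinder k = 0.5; for the thin circular ring k = 1.
v₁/v₂ = √((1+k₂)/(1+k₁)) = √(2/1.5) ≈ 1.15.

v_ratio ≈ 1.15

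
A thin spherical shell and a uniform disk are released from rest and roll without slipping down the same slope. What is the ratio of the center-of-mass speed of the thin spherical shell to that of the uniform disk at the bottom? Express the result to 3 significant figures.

Each satisfies Mgh = ½(1+k)Mv² with k = I/(MR²), so v ∝ 1/√(1+k).
For the thin spherical shell k = 2/3; for the uniform disk k = 0.5.
v₁/v₂ = √((1+k₂)/(1+k₁)) = √(1.5/1.667) ≈ 0.949.

v_ratio ≈ 0.949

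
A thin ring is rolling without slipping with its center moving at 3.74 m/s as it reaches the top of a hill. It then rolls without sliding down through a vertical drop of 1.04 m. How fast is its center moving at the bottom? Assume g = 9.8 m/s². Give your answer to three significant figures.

Here I = MR², so the shape factor k = I/(MR²) = 1.
Since it rolls without slipping, ω = v/R and KE = ½Mv² + ½Iω² = ½(1+k)Mv² = Mv².
Conserving energy between top and bottom: Mv² = Mv₀² + Mgh, hence v² = v₀² + 2gh/(1+k).
v = √(3.74² + 2×9.8×1.04/2) = √24.18 ≈ 4.92 m/s.

v ≈ 4.92 m/s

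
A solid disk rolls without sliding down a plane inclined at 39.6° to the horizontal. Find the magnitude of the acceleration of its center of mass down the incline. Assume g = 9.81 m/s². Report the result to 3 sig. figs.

a ≈ 4.17 m/s²

For this body I = (1/2)MR², i.e. k = I/(MR²) = 0.5.
Newton's second law down the slope: Mg sinθ − f = Ma. The torque equation fR = Iα (with α = a/R) gives f = kMa.
Eliminating f: Mg sinθ = (1+k)Ma, so a = g sinθ/(1+k) = 9.81 × sin39.6° / 1.5 ≈ 4.17 m/s².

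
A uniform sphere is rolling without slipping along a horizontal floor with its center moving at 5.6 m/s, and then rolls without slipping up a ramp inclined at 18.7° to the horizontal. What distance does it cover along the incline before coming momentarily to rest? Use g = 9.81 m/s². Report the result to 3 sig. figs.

d ≈ 6.98 m

Here I = (2/5)MR², so the shape factor k = I/(MR²) = 0.4.
Since it rolls without slipping, ω = v/R and KE = ½Mv² + ½Iω² = ½(1+k)Mv² = (7/10)Mv².
Setting this equal to Mgh gives the vertical rise h = (1+k)v₀²/(2g) = 1.4×5.6²/(2×9.81) = 2.238 m.
The distance along the slope is d = h/sinθ = 2.238/sin18.7° ≈ 6.98 m.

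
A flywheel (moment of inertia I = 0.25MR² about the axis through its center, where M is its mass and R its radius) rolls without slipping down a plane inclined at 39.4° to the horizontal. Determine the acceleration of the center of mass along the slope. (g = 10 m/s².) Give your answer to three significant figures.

a ≈ 5.08 m/s²

With I = 0.25MR², the ratio k = I/(MR²) is 0.25.
Newton's second law down the slope: Mg sinθ − f = Ma. The torque equation fR = Iα (with α = a/R) gives f = kMa.
Eliminating f: Mg sinθ = (1+k)Ma, so a = g sinθ/(1+k) = 10 × sin39.4° / 1.25 ≈ 5.08 m/s².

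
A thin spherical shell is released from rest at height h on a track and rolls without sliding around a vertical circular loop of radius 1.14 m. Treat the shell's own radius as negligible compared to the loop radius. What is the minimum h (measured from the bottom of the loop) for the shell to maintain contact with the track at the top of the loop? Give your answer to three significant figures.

h_min ≈ 3.23 m

For this body I = (2/3)MR², i.e. k = I/(MR²) = 2/3.
At the top of the loop, the minimum-contact condition is Mg = Mv_top²/r, so v_top² = gr.
With ω = v/R, the kinetic energy at speed v is ½(1+k)Mv² = (5/6)Mv².
Energy conservation from release (height h) to the top (height 2r): Mgh = Mg(2r) + (5/6)M·gr.
Thus h_min = 2r + (1+k)r/2 = r(2 + 1.667/2) = 1.14 × 2.833 ≈ 3.23 m.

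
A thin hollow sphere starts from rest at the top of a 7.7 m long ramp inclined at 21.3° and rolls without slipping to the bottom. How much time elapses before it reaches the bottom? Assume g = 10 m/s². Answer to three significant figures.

Here I = (2/3)MR², so the shape factor k = I/(MR²) = 2/3.
Along the incline Mg sinθ − f = Ma, and torque about the center fR = Iα = kMR²(a/R) gives f = kMa.
Hence a = g sinθ/(1+k) = 10×sin21.3°/1.667 = 2.18 m/s².
Starting from rest, L = ½at², so t = √(2L/a) = √(2×7.7/2.18) ≈ 2.66 s.

t ≈ 2.66 s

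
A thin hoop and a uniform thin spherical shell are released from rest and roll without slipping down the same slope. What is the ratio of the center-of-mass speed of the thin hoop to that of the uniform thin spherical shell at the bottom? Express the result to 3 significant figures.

Each satisfies Mgh = ½(1+k)Mv² with k = I/(MR²), so v ∝ 1/√(1+k).
For the thin hoop k = 1; for the uniform thin spherical shell k = 2/3.
v₁/v₂ = √((1+k₂)/(1+k₁)) = √(1.667/2) ≈ 0.913.

v_ratio ≈ 0.913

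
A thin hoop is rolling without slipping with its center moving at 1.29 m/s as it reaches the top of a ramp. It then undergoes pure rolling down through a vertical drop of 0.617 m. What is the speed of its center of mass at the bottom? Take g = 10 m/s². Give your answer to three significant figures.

Here I = MR², so the shape factor k = I/(MR²) = 1.
Pure rolling means v = ωR; then KE = ½Mv² + ½I(v/R)² = ½(1+k)Mv² = Mv².
Conserving energy between top and bottom: Mv² = Mv₀² + Mgh, hence v² = v₀² + 2gh/(1+k).
v = √(1.29² + 2×10×0.617/2) = √7.834 ≈ 2.80 m/s.

v ≈ 2.80 m/s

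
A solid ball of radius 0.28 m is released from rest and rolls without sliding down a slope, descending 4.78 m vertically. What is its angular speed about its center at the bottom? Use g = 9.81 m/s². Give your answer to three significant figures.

ω ≈ 29.2 rad/s

Here I = (2/5)MR², so the shape factor k = I/(MR²) = 0.4.
Rolling without slipping gives ω = v/R, so the total kinetic energy is ½Mv² + ½Iω² = ½(1+k)Mv² = (7/10)Mv².
Energy conservation Mgh = ½(1+k)Mv² gives v = √(2gh/(1+k)) = √(2 × 9.81 × 4.78 / 1.4) = 8.185 m/s.
Then ω = v/R = 8.185 / 0.28 ≈ 29.2 rad/s.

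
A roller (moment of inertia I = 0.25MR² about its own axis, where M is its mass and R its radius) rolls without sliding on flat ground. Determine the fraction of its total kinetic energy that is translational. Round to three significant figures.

fraction ≈ 0.800

For this body I = 0.25MR², i.e. k = I/(MR²) = 0.25.
With ω = v/R, KE_trans = ½Mv² and KE_rot = ½Iω² = ½kMv², so KE_total = ½(1+k)Mv².
The translational fraction is therefore 1/(1+k) = 1/1.25 ≈ 0.800.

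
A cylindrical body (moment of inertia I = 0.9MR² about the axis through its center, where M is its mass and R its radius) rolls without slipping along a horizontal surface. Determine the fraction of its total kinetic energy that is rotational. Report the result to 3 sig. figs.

fraction ≈ 0.474

With I = 0.9MR², the ratio k = I/(MR²) is 0.9.
Since ω = v/R, the translational part is ½Mv² and the rotational part is ½I(v/R)² = ½kMv²; the total is ½(1+k)Mv².
The rotational fraction is therefore k/(1+k) = 0.9/1.9 ≈ 0.474.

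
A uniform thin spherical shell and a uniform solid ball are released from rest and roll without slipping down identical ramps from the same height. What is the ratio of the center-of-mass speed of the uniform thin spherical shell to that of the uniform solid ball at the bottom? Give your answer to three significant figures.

Each satisfies Mgh = ½(1+k)Mv² with k = I/(MR²), so v ∝ 1/√(1+k).
For the uniform thin spherical shell k = 2/3; for the uniform solid ball k = 0.4.
v₁/v₂ = √((1+k₂)/(1+k₁)) = √(1.4/1.667) ≈ 0.917.

v_ratio ≈ 0.917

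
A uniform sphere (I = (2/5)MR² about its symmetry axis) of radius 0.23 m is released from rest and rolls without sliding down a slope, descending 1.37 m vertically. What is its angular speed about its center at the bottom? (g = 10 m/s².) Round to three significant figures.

ω ≈ 19.2 rad/s

Here I = (2/5)MR², so the shape factor k = I/(MR²) = 0.4.
The rolling condition ω = v/R makes the rotational term ½I(v/R)² = ½kMv², so KE_total = ½(1+k)Mv² = (7/10)Mv².
Energy conservation Mgh = ½(1+k)Mv² gives v = √(2gh/(1+k)) = √(2 × 10 × 1.37 / 1.4) = 4.424 m/s.
The angular speed follows from ω = v/R = 4.424/0.23 ≈ 19.2 rad/s.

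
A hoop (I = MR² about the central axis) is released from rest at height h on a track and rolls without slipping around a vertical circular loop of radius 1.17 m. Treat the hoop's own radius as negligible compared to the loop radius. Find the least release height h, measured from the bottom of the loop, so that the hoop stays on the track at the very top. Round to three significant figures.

h_min ≈ 3.51 m

The moment of inertia is MR², giving k ≡ I/(MR²) = 1.
At the top, contact is just lost when gravity alone supplies the centripetal force: Mg = Mv_top²/r, i.e. v_top² = gr.
With ω = v/R, the kinetic energy at speed v is ½(1+k)Mv² = Mv².
Energy conservation from release (height h) to the top (height 2r): Mgh = Mg(2r) + M·gr.
Thus h_min = 2r + (1+k)r/2 = r(2 + 2/2) = 1.17 × 3 ≈ 3.51 m.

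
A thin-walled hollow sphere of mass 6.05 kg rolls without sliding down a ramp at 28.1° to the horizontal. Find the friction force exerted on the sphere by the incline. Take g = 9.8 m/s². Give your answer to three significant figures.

Here I = (2/3)MR², so the shape factor k = I/(MR²) = 2/3.
Newton's second law down the slope: Mg sinθ − f = Ma. The torque equation fR = Iα (with α = a/R) gives f = kMa.
Combining, a = g sinθ/(1+k) and f = kMa = kMg sinθ/(1+k).
f = (2/3) × 6.05 × 9.8 × sin28.1° / 1.667 ≈ 11.2 N.

f ≈ 11.2 N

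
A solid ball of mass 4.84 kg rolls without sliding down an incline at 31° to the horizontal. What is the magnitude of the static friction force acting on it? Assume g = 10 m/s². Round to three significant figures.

f ≈ 7.12 N

With I = (2/5)MR², the ratio k = I/(MR²) is 0.4.
Translational: Mg sinθ − f = Ma. Rotational about the CM: fR = Iα = kMRa, so f = kMa.
Combining, a = g sinθ/(1+k) and f = kMa = kMg sinθ/(1+k).
f = 0.4 × 4.84 × 10 × sin31° / 1.4 ≈ 7.12 N.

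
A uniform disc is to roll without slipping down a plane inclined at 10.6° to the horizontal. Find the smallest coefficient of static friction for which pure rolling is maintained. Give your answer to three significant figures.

μ_min ≈ 0.0624

For this body I = (1/2)MR², i.e. k = I/(MR²) = 0.5.
Translational: Mg sinθ − f = Ma. Rotational about the CM: fR = Iα = kMRa, so f = kMa.
These give a = g sinθ/(1+k) and the required friction f = kMg sinθ/(1+k).
With N = Mg cosθ, the no-slip condition f ≤ μN gives μ_min = f/N = k tanθ/(1+k).
μ_min = 0.5 × tan10.6° / 1.5 ≈ 0.0624.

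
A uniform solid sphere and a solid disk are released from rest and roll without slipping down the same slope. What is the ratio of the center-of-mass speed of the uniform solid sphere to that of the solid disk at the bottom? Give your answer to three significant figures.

v_ratio ≈ 1.04

Each satisfies Mgh = ½(1+k)Mv² with k = I/(MR²), so v ∝ 1/√(1+k).
For the uniform solid sphere k = 0.4; for the solid disk k = 0.5.
v₁/v₂ = √((1+k₂)/(1+k₁)) = √(1.5/1.4) ≈ 1.04.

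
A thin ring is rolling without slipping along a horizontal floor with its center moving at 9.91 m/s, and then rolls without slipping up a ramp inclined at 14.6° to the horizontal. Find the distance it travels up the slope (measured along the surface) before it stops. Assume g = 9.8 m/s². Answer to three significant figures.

d ≈ 39.8 m

The moment of inertia is MR², giving k ≡ I/(MR²) = 1.
Pure rolling means v = ωR; then KE = ½Mv² + ½I(v/R)² = ½(1+k)Mv² = Mv².
Setting this equal to Mgh gives the vertical rise h = (1+k)v₀²/(2g) = 2×9.91²/(2×9.8) = 10.02 m.
The distance along the slope is d = h/sinθ = 10.02/sin14.6° ≈ 39.8 m.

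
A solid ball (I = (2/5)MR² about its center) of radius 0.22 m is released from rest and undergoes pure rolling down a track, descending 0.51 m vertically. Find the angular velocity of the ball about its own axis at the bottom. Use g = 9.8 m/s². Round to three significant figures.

With I = (2/5)MR², the ratio k = I/(MR²) is 0.4.
Rolling without slipping gives ω = v/R, so the total kinetic energy is ½Mv² + ½Iω² = ½(1+k)Mv² = (7/10)Mv².
Energy conservation Mgh = ½(1+k)Mv² gives v = √(2gh/(1+k)) = √(2 × 9.8 × 0.51 / 1.4) = 2.672 m/s.
The angular speed follows from ω = v/R = 2.672/0.22 ≈ 12.1 rad/s.

ω ≈ 12.1 rad/s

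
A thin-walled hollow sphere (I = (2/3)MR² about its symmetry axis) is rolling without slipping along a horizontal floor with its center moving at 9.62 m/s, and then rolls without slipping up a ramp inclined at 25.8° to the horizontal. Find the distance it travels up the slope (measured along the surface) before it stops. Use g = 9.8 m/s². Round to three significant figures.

d ≈ 18.1 m

For this body I = (2/3)MR², i.e. k = I/(MR²) = 2/3.
Since it rolls without slipping, ω = v/R and KE = ½Mv² + ½Iω² = ½(1+k)Mv² = (5/6)Mv².
Setting this equal to Mgh gives the vertical rise h = (1+k)v₀²/(2g) = 1.667×9.62²/(2×9.8) = 7.869 m.
Along the incline, d = h/sinθ = 7.869/sin25.8° ≈ 18.1 m.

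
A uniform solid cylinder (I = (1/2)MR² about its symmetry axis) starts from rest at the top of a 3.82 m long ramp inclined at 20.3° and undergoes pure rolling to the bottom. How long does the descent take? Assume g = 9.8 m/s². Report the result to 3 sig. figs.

The moment of inertia is (1/2)MR², giving k ≡ I/(MR²) = 0.5.
Newton's second law down the slope: Mg sinθ − f = Ma. The torque equation fR = Iα (with α = a/R) gives f = kMa.
Hence a = g sinθ/(1+k) = 9.8×sin20.3°/1.5 = 2.267 m/s².
With constant a from rest, t = √(2L/a) = √(2·3.82/2.267) ≈ 1.84 s.

t ≈ 1.84 s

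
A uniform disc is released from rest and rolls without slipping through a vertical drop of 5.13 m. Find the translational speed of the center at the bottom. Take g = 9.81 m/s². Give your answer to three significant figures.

v ≈ 8.19 m/s

With I = (1/2)MR², the ratio k = I/(MR²) is 0.5.
Rolling without slipping gives ω = v/R, so the total kinetic energy is ½Mv² + ½Iω² = ½(1+k)Mv² = (3/4)Mv².
Energy conservation: Mgh = (3/4)Mv², so v = √(2gh/(1+k)) = √(2 × 9.81 × 5.13 / 1.5) ≈ 8.19 m/s.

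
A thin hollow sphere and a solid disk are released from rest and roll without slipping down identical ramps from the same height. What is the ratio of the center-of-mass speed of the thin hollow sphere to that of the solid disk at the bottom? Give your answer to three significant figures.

Each satisfies Mgh = ½(1+k)Mv² with k = I/(MR²), so v ∝ 1/√(1+k).
For the thin hollow sphere k = 2/3; for the solid disk k = 0.5.
v₁/v₂ = √((1+k₂)/(1+k₁)) = √(1.5/1.667) ≈ 0.949.

v_ratio ≈ 0.949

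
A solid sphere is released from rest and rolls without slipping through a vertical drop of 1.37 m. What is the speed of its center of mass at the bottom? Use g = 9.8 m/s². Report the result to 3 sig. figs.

For this body I = (2/5)MR², i.e. k = I/(MR²) = 0.4.
Pure rolling means v = ωR; then KE = ½Mv² + ½I(v/R)² = ½(1+k)Mv² = (7/10)Mv².
Energy conservation: Mgh = (7/10)Mv², so v = √(2gh/(1+k)) = √(2 × 9.8 × 1.37 / 1.4) ≈ 4.38 m/s.

v ≈ 4.38 m/s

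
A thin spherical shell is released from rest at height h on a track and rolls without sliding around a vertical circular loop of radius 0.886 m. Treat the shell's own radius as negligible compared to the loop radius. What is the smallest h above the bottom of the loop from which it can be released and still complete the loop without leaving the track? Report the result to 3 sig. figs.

For this body I = (2/3)MR², i.e. k = I/(MR²) = 2/3.
At the top of the loop, the minimum-contact condition is Mg = Mv_top²/r, so v_top² = gr.
With ω = v/R, the kinetic energy at speed v is ½(1+k)Mv² = (5/6)Mv².
Energy conservation from release (height h) to the top (height 2r): Mgh = Mg(2r) + (5/6)M·gr.
Thus h_min = 2r + (1+k)r/2 = r(2 + 1.667/2) = 0.886 × 2.833 ≈ 2.51 m.

h_min ≈ 2.51 m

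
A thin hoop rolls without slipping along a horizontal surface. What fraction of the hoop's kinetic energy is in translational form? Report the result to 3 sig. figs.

With I = MR², the ratio k = I/(MR²) is 1.
Since ω = v/R, the translational part is ½Mv² and the rotational part is ½I(v/R)² = ½kMv²; the total is ½(1+k)Mv².
The translational fraction is therefore 1/(1+k) = 1/2 ≈ 0.500.

fraction ≈ 0.500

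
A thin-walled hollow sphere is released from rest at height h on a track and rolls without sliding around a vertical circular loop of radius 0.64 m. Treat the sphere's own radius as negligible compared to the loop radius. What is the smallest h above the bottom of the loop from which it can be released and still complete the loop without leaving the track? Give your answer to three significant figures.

The moment of inertia is (2/3)MR², giving k ≡ I/(MR²) = 2/3.
At the top of the loop, the minimum-contact condition is Mg = Mv_top²/r, so v_top² = gr.
With ω = v/R, the kinetic energy at speed v is ½(1+k)Mv² = (5/6)Mv².
Energy conservation from release (height h) to the top (height 2r): Mgh = Mg(2r) + (5/6)M·gr.
Thus h_min = 2r + (1+k)r/2 = r(2 + 1.667/2) = 0.64 × 2.833 ≈ 1.81 m.

h_min ≈ 1.81 m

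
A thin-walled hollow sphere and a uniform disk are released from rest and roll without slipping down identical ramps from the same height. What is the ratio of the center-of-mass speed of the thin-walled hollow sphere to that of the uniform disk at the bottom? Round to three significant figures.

v_ratio ≈ 0.949

Each satisfies Mgh = ½(1+k)Mv² with k = I/(MR²), so v ∝ 1/√(1+k).
For the thin-walled hollow sphere k = 2/3; for the uniform disk k = 0.5.
v₁/v₂ = √((1+k₂)/(1+k₁)) = √(1.5/1.667) ≈ 0.949.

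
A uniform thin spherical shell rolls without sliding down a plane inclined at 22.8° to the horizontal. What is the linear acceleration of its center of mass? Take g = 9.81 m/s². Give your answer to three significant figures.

With I = (2/3)MR², the ratio k = I/(MR²) is 2/3.
Newton's second law down the slope: Mg sinθ − f = Ma. The torque equation fR = Iα (with α = a/R) gives f = kMa.
Eliminating f: Mg sinθ = (1+k)Ma, so a = g sinθ/(1+k) = 9.81 × sin22.8° / 1.667 ≈ 2.28 m/s².

a ≈ 2.28 m/s²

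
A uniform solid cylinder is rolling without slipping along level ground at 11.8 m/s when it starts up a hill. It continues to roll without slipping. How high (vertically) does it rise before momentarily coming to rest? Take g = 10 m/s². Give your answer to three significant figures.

Here I = (1/2)MR², so the shape factor k = I/(MR²) = 0.5.
Rolling without slipping gives ω = v/R, so the total kinetic energy is ½Mv² + ½Iω² = ½(1+k)Mv² = (3/4)Mv².
All of this converts to potential energy at the highest point: (3/4)Mv₀² = Mgh.
Thus h = (1+k)v₀²/(2g) = 1.5 × 11.8² / (2 × 10) ≈ 10.4 m.

h ≈ 10.4 m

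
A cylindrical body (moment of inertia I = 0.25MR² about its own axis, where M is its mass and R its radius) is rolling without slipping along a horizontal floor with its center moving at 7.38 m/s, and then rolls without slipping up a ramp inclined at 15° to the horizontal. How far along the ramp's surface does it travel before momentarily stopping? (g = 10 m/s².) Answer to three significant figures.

The moment of inertia is 0.25MR², giving k ≡ I/(MR²) = 0.25.
The rolling condition ω = v/R makes the rotational term ½I(v/R)² = ½kMv², so KE_total = ½(1+k)Mv² = (5/8)Mv².
Setting this equal to Mgh gives the vertical rise h = (1+k)v₀²/(2g) = 1.25×7.38²/(2×10) = 3.404 m.
The distance along the slope is d = h/sinθ = 3.404/sin15° ≈ 13.2 m.

d ≈ 13.2 m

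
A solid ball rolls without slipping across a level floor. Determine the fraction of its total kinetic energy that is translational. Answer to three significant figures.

fraction ≈ 0.714

With I = (2/5)MR², the ratio k = I/(MR²) is 0.4.
Since ω = v/R, the translational part is ½Mv² and the rotational part is ½I(v/R)² = ½kMv²; the total is ½(1+k)Mv².
The translational fraction is therefore 1/(1+k) = 1/1.4 ≈ 0.714.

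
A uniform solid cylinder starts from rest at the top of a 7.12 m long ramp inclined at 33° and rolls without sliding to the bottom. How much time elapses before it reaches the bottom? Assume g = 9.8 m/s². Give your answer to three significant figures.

Here I = (1/2)MR², so the shape factor k = I/(MR²) = 0.5.
Along the incline Mg sinθ − f = Ma, and torque about the center fR = Iα = kMR²(a/R) gives f = kMa.
Hence a = g sinθ/(1+k) = 9.8×sin33°/1.5 = 3.558 m/s².
Starting from rest, L = ½at², so t = √(2L/a) = √(2×7.12/3.558) ≈ 2.00 s.

t ≈ 2.00 s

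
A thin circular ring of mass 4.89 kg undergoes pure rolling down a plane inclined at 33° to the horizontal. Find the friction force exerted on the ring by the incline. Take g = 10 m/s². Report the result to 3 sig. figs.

With I = MR², the ratio k = I/(MR²) is 1.
Translational: Mg sinθ − f = Ma. Rotational about the CM: fR = Iα = kMRa, so f = kMa.
Combining, a = g sinθ/(1+k) and f = kMa = kMg sinθ/(1+k).
f = 1 × 4.89 × 10 × sin33° / 2 ≈ 13.3 N.

f ≈ 13.3 N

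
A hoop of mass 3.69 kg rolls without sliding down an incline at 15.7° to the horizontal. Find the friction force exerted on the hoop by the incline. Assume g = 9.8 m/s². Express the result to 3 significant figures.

f ≈ 4.89 N

With I = MR², the ratio k = I/(MR²) is 1.
Along the incline Mg sinθ − f = Ma, and torque about the center fR = Iα = kMR²(a/R) gives f = kMa.
Combining, a = g sinθ/(1+k) and f = kMa = kMg sinθ/(1+k).
f = 1 × 3.69 × 9.8 × sin15.7° / 2 ≈ 4.89 N.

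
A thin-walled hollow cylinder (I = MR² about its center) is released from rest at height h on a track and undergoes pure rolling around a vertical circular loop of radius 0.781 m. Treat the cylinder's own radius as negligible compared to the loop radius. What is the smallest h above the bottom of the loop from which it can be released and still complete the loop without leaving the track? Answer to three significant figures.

h_min ≈ 2.34 m

The moment of inertia is MR², giving k ≡ I/(MR²) = 1.
At the top, contact is just lost when gravity alone supplies the centripetal force: Mg = Mv_top²/r, i.e. v_top² = gr.
With ω = v/R, the kinetic energy at speed v is ½(1+k)Mv² = Mv².
Energy conservation from release (height h) to the top (height 2r): Mgh = Mg(2r) + M·gr.
Thus h_min = 2r + (1+k)r/2 = r(2 + 2/2) = 0.781 × 3 ≈ 2.34 m.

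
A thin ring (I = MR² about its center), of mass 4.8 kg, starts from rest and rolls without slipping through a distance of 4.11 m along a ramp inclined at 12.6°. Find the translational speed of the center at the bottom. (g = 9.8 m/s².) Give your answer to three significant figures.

Here I = MR², so the shape factor k = I/(MR²) = 1.
The rolling condition ω = v/R makes the rotational term ½I(v/R)² = ½kMv², so KE_total = ½(1+k)Mv² = Mv².
The vertical drop is h = L sinθ = 4.11 × sin12.6° = 0.8966 m.
Energy conservation: Mgh = Mv², so v = √(2gh/(1+k)) = √(2 × 9.8 × 0.8966 / 2) ≈ 2.96 m/s.

v ≈ 2.96 m/s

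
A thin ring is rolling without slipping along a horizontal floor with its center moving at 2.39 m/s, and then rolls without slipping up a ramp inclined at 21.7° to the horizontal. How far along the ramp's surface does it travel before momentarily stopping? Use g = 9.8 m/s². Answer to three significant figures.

d ≈ 1.58 m

With I = MR², the ratio k = I/(MR²) is 1.
Since it rolls without slipping, ω = v/R and KE = ½Mv² + ½Iω² = ½(1+k)Mv² = Mv².
Setting this equal to Mgh gives the vertical rise h = (1+k)v₀²/(2g) = 2×2.39²/(2×9.8) = 0.5829 m.
The distance along the slope is d = h/sinθ = 0.5829/sin21.7° ≈ 1.58 m.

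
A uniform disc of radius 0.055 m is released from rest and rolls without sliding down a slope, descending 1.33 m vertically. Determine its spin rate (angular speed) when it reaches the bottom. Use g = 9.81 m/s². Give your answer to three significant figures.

For this body I = (1/2)MR², i.e. k = I/(MR²) = 0.5.
Rolling without slipping gives ω = v/R, so the total kinetic energy is ½Mv² + ½Iω² = ½(1+k)Mv² = (3/4)Mv².
Energy conservation Mgh = ½(1+k)Mv² gives v = √(2gh/(1+k)) = √(2 × 9.81 × 1.33 / 1.5) = 4.171 m/s.
The angular speed follows from ω = v/R = 4.171/0.055 ≈ 75.8 rad/s.

ω ≈ 75.8 rad/s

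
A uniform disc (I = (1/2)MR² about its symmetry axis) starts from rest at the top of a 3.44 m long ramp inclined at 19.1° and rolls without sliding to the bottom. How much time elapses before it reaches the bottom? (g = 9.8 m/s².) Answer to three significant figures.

With I = (1/2)MR², the ratio k = I/(MR²) is 0.5.
Along the incline Mg sinθ − f = Ma, and torque about the center fR = Iα = kMR²(a/R) gives f = kMa.
Hence a = g sinθ/(1+k) = 9.8×sin19.1°/1.5 = 2.138 m/s².
With constant a from rest, t = √(2L/a) = √(2·3.44/2.138) ≈ 1.79 s.

t ≈ 1.79 s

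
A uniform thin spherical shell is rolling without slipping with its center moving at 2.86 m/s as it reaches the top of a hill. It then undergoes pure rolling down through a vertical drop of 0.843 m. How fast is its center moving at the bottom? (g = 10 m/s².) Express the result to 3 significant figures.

v ≈ 4.28 m/s

The moment of inertia is (2/3)MR², giving k ≡ I/(MR²) = 2/3.
The rolling condition ω = v/R makes the rotational term ½I(v/R)² = ½kMv², so KE_total = ½(1+k)Mv² = (5/6)Mv².
Energy conservation: (5/6)Mv₀² + Mgh = (5/6)Mv², so v² = v₀² + 2gh/(1+k).
v = √(2.86² + 2×10×0.843/1.667) = √18.3 ≈ 4.28 m/s.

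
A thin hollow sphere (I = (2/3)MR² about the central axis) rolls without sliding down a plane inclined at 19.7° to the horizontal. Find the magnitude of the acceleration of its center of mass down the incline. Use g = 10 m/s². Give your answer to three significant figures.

a ≈ 2.02 m/s²

Here I = (2/3)MR², so the shape factor k = I/(MR²) = 2/3.
Newton's second law down the slope: Mg sinθ − f = Ma. The torque equation fR = Iα (with α = a/R) gives f = kMa.
Eliminating f: Mg sinθ = (1+k)Ma, so a = g sinθ/(1+k) = 10 × sin19.7° / 1.667 ≈ 2.02 m/s².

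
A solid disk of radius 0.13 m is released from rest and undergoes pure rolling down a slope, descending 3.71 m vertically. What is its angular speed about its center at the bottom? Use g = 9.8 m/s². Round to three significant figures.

Here I = (1/2)MR², so the shape factor k = I/(MR²) = 0.5.
Rolling without slipping gives ω = v/R, so the total kinetic energy is ½Mv² + ½Iω² = ½(1+k)Mv² = (3/4)Mv².
Energy conservation Mgh = ½(1+k)Mv² gives v = √(2gh/(1+k)) = √(2 × 9.8 × 3.71 / 1.5) = 6.963 m/s.
The angular speed follows from ω = v/R = 6.963/0.13 ≈ 53.6 rad/s.

ω ≈ 53.6 rad/s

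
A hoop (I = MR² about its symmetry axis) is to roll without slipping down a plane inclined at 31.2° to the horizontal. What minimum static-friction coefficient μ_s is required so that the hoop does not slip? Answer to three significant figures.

For this body I = MR², i.e. k = I/(MR²) = 1.
Translational: Mg sinθ − f = Ma. Rotational about the CM: fR = Iα = kMRa, so f = kMa.
These give a = g sinθ/(1+k) and the required friction f = kMg sinθ/(1+k).
With N = Mg cosθ, the no-slip condition f ≤ μN gives μ_min = f/N = k tanθ/(1+k).
μ_min = 1 × tan31.2° / 2 ≈ 0.303.

μ_min ≈ 0.303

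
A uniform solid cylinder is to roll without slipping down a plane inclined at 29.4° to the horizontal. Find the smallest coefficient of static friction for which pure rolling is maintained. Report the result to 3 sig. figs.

For this body I = (1/2)MR², i.e. k = I/(MR²) = 0.5.
Along the incline Mg sinθ − f = Ma, and torque about the center fR = Iα = kMR²(a/R) gives f = kMa.
These give a = g sinθ/(1+k) and the required friction f = kMg sinθ/(1+k).
With N = Mg cosθ, the no-slip condition f ≤ μN gives μ_min = f/N = k tanθ/(1+k).
μ_min = 0.5 × tan29.4° / 1.5 ≈ 0.188.

μ_min ≈ 0.188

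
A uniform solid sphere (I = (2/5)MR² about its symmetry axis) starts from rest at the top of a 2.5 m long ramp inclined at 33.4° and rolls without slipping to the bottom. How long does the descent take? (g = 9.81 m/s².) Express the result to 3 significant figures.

t ≈ 1.14 s

Here I = (2/5)MR², so the shape factor k = I/(MR²) = 0.4.
Along the incline Mg sinθ − f = Ma, and torque about the center fR = Iα = kMR²(a/R) gives f = kMa.
Hence a = g sinθ/(1+k) = 9.81×sin33.4°/1.4 = 3.857 m/s².
With constant a from rest, t = √(2L/a) = √(2·2.5/3.857) ≈ 1.14 s.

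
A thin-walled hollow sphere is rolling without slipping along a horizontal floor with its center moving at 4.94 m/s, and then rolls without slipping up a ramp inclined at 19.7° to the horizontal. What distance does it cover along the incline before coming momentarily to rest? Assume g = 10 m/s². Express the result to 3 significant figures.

d ≈ 6.03 m

The moment of inertia is (2/3)MR², giving k ≡ I/(MR²) = 2/3.
Pure rolling means v = ωR; then KE = ½Mv² + ½I(v/R)² = ½(1+k)Mv² = (5/6)Mv².
Setting this equal to Mgh gives the vertical rise h = (1+k)v₀²/(2g) = 1.667×4.94²/(2×10) = 2.034 m.
Along the incline, d = h/sinθ = 2.034/sin19.7° ≈ 6.03 m.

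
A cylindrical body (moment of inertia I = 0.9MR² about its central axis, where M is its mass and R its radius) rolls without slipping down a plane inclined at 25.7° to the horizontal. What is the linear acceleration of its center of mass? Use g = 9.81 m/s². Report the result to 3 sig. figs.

a ≈ 2.24 m/s²

For this body I = 0.9MR², i.e. k = I/(MR²) = 0.9.
Along the incline Mg sinθ − f = Ma, and torque about the center fR = Iα = kMR²(a/R) gives f = kMa.
Eliminating f: Mg sinθ = (1+k)Ma, so a = g sinθ/(1+k) = 9.81 × sin25.7° / 1.9 ≈ 2.24 m/s².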